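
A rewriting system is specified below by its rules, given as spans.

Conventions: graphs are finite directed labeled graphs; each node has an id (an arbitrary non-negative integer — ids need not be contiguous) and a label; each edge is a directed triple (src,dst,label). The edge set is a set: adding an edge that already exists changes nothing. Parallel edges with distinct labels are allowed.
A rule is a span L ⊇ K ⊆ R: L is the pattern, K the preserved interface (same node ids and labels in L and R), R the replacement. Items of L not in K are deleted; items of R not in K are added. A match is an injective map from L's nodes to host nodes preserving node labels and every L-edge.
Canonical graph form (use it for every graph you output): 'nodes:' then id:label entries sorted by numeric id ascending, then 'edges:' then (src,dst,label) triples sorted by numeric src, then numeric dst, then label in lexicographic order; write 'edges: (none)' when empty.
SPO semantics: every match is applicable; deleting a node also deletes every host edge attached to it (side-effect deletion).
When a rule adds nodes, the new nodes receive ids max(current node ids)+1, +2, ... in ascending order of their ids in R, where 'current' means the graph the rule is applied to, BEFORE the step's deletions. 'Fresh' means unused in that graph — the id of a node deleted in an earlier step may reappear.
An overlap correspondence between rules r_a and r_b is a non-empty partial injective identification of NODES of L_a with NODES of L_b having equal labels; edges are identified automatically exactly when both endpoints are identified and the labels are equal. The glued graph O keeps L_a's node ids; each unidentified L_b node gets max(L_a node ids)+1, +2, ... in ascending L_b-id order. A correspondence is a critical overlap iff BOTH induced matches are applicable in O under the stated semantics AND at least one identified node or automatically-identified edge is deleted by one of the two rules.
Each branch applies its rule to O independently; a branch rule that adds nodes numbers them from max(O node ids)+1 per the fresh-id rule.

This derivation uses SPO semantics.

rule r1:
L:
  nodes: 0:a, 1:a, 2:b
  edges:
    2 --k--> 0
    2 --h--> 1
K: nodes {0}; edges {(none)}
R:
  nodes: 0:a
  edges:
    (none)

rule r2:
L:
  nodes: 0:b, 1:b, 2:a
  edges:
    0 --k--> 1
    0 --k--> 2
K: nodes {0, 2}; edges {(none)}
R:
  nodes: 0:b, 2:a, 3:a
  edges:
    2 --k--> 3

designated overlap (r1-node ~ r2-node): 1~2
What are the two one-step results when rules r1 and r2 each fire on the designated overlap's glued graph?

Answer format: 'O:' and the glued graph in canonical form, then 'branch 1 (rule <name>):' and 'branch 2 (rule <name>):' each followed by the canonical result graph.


O:
nodes: 0:a, 1:a, 2:b, 3:b, 4:b
edges: (2,0,k); (2,1,h); (3,1,k); (3,4,k)
branch 1 (rule r1):
nodes: 0:a, 3:b, 4:b
edges: (3,4,k)
branch 2 (rule r2):
nodes: 0:a, 1:a, 2:b, 3:b, 5:a
edges: (1,5,k); (2,0,k); (2,1,h)


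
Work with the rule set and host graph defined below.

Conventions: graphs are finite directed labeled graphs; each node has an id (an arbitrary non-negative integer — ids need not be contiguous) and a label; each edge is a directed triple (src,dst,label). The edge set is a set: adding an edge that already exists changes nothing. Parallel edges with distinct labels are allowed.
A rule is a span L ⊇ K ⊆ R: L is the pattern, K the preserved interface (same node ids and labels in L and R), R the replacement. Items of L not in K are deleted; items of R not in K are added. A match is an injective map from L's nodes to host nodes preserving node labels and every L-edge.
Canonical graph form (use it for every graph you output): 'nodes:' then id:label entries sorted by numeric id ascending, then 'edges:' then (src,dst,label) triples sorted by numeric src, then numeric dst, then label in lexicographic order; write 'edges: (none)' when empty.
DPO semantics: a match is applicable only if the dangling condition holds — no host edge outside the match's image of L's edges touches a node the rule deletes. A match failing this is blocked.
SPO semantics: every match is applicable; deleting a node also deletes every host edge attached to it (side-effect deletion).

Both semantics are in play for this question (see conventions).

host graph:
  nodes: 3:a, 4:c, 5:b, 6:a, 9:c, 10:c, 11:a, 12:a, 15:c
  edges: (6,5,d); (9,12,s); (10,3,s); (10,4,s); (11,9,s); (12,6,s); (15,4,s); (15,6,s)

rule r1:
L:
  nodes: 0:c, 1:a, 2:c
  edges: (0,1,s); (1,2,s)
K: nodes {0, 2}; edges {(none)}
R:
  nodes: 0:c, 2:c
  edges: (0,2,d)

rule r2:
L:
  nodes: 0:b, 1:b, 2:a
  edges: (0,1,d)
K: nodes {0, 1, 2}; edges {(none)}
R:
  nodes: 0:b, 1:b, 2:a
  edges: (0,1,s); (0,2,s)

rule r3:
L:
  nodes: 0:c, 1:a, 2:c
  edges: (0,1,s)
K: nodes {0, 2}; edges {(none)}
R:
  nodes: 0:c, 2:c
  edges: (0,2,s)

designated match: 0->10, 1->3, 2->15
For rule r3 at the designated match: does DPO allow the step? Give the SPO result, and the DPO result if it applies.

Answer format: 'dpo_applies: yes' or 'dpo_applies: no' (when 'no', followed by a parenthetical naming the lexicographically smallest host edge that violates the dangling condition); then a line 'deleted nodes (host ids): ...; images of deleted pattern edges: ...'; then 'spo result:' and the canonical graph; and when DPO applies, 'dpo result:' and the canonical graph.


dpo_applies: yes
deleted nodes (host ids): 3; images of deleted pattern edges: (10,3,s)
spo result:
nodes: 4:c, 5:b, 6:a, 9:c, 10:c, 11:a, 12:a, 15:c
edges: (6,5,d); (9,12,s); (10,4,s); (10,15,s); (11,9,s); (12,6,s); (15,4,s); (15,6,s)
dpo result:
nodes: 4:c, 5:b, 6:a, 9:c, 10:c, 11:a, 12:a, 15:c
edges: (6,5,d); (9,12,s); (10,4,s); (10,15,s); (11,9,s); (12,6,s); (15,4,s); (15,6,s)


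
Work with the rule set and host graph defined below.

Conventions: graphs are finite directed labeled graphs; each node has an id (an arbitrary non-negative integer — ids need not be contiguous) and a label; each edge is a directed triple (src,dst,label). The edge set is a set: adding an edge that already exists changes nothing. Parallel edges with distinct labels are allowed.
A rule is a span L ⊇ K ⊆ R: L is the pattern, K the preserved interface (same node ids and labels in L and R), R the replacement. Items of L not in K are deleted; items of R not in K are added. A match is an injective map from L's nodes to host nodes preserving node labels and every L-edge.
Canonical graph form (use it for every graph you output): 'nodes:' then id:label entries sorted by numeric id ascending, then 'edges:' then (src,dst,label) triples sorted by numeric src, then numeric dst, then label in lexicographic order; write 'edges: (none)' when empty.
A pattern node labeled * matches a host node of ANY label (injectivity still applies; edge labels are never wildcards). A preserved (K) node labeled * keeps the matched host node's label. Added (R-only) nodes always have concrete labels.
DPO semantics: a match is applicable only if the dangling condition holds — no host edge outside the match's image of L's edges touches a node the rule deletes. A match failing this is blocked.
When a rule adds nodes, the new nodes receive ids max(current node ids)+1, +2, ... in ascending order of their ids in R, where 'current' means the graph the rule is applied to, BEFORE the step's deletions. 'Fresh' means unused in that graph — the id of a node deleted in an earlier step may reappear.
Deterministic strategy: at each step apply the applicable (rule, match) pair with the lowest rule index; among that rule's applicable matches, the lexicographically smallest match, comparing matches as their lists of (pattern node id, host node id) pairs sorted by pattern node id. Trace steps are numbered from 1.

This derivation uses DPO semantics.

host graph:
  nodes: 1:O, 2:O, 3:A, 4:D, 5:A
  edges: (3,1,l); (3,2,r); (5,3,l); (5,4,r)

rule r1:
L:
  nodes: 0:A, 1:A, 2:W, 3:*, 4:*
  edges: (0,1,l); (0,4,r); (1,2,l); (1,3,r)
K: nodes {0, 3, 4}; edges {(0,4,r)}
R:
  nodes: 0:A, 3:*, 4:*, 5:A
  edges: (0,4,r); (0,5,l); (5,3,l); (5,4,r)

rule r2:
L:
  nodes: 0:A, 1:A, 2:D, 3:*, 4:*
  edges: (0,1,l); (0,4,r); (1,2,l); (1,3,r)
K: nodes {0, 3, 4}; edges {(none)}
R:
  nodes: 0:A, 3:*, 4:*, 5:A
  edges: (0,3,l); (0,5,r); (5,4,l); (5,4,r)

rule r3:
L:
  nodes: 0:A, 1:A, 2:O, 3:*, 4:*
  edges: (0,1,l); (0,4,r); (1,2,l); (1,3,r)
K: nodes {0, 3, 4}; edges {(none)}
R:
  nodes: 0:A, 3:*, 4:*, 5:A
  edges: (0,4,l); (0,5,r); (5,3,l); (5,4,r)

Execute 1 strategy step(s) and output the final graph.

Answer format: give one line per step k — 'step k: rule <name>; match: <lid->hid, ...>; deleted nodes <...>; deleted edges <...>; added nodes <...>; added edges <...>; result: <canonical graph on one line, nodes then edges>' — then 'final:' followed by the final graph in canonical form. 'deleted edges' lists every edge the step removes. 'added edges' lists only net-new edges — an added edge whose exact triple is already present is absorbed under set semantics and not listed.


step 1: rule r3; match: 0->5, 1->3, 2->1, 3->2, 4->4; deleted nodes 1, 3; deleted edges (3,1,l); (3,2,r); (5,3,l); (5,4,r); added nodes 6; added edges (5,4,l); (5,6,r); (6,2,l); (6,4,r); result: nodes: 2:O, 4:D, 5:A, 6:A edges: (5,4,l); (5,6,r); (6,2,l); (6,4,r)
final:
nodes: 2:O, 4:D, 5:A, 6:A
edges: (5,4,l); (5,6,r); (6,2,l); (6,4,r)


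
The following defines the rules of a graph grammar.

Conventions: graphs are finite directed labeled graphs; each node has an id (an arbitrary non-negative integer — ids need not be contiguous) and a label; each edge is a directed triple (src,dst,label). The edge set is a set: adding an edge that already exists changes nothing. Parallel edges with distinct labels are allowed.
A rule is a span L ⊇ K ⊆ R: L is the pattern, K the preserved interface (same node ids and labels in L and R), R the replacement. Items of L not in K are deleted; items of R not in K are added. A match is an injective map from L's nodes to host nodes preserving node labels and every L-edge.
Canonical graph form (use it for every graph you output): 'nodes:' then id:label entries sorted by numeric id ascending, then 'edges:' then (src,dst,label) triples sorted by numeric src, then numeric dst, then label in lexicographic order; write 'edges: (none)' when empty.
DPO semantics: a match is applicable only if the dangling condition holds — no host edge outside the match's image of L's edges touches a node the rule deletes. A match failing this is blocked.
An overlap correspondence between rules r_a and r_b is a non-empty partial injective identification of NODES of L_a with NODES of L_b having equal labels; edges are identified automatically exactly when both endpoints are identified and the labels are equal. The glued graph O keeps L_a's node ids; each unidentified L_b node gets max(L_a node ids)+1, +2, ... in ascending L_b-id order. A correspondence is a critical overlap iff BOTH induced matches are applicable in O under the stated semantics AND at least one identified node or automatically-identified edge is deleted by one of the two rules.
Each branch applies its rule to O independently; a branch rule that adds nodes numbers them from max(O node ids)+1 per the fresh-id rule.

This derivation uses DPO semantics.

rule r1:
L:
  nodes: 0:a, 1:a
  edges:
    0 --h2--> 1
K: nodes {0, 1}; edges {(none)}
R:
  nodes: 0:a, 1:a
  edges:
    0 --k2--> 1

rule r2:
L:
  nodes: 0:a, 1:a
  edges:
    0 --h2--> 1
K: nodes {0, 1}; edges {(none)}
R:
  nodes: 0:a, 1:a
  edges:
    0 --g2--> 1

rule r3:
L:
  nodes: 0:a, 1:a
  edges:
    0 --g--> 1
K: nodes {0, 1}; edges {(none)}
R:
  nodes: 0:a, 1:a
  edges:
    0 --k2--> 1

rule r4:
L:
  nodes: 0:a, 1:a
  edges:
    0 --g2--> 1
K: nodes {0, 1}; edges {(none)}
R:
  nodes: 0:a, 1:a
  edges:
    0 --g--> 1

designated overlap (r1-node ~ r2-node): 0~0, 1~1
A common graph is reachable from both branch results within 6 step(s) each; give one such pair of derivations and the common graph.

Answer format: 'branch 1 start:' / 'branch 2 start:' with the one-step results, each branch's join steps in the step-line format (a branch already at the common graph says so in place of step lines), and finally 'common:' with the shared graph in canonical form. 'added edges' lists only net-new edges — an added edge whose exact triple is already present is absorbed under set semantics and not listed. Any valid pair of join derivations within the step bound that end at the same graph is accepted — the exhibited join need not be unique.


branch 1 start:
nodes: 0:a, 1:a
edges: (0,1,k2)
branch 2 start:
nodes: 0:a, 1:a
edges: (0,1,g2)
branch 1: already at the common graph (0 steps)
branch 2 step 1: rule r4; match: 0->0, 1->1; deleted nodes (none); deleted edges (0,1,g2); added nodes (none); added edges (0,1,g); result: nodes: 0:a, 1:a edges: (0,1,g)
branch 2 step 2: rule r3; match: 0->0, 1->1; deleted nodes (none); deleted edges (0,1,g); added nodes (none); added edges (0,1,k2); result: nodes: 0:a, 1:a edges: (0,1,k2)
common:
nodes: 0:a, 1:a
edges: (0,1,k2)


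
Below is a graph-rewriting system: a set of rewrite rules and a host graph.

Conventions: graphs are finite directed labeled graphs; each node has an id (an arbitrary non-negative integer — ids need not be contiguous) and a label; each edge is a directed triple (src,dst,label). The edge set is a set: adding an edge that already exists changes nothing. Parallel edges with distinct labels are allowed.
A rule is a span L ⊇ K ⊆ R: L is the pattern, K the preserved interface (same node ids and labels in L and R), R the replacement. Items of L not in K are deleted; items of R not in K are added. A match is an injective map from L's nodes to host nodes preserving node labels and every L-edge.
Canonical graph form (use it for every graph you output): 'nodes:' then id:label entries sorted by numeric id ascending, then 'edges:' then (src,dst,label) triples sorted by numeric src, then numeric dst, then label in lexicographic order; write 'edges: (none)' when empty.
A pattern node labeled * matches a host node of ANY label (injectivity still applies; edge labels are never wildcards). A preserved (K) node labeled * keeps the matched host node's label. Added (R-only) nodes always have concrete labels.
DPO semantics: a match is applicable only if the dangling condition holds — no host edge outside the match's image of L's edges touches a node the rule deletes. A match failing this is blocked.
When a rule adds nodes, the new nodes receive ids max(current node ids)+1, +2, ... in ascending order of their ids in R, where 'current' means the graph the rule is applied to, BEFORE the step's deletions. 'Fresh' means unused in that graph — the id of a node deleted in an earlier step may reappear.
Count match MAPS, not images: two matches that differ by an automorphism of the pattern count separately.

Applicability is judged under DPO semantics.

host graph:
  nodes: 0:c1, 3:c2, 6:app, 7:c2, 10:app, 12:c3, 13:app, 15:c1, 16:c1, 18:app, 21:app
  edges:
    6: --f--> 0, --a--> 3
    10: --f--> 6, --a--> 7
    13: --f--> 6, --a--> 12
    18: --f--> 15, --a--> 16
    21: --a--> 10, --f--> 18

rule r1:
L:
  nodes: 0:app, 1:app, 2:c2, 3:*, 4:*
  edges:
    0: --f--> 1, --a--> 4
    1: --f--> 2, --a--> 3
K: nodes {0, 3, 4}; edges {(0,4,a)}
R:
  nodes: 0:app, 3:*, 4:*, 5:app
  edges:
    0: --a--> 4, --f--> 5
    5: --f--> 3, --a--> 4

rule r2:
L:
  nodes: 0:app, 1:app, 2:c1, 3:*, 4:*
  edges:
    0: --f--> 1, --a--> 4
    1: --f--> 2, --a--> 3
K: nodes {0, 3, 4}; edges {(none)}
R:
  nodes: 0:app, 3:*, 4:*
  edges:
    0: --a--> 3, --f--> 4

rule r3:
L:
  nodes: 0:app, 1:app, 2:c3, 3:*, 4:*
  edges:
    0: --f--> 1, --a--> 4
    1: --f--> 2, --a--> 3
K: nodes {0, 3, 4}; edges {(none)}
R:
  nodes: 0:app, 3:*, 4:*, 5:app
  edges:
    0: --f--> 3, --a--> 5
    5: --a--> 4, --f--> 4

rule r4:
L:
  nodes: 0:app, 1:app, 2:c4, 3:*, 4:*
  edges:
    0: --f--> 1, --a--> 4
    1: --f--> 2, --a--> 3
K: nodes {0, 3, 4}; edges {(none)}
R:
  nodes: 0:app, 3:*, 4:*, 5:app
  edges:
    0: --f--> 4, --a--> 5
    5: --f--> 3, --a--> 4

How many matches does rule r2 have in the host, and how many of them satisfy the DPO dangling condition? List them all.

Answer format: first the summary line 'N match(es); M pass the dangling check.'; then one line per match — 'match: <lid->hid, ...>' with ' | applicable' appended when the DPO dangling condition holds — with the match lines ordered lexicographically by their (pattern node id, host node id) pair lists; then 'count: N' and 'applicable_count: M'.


3 match(es); 1 pass the dangling check.
match: 0->10, 1->6, 2->0, 3->3, 4->7
match: 0->13, 1->6, 2->0, 3->3, 4->12
match: 0->21, 1->18, 2->15, 3->16, 4->10 | applicable
count: 3
applicable_count: 1


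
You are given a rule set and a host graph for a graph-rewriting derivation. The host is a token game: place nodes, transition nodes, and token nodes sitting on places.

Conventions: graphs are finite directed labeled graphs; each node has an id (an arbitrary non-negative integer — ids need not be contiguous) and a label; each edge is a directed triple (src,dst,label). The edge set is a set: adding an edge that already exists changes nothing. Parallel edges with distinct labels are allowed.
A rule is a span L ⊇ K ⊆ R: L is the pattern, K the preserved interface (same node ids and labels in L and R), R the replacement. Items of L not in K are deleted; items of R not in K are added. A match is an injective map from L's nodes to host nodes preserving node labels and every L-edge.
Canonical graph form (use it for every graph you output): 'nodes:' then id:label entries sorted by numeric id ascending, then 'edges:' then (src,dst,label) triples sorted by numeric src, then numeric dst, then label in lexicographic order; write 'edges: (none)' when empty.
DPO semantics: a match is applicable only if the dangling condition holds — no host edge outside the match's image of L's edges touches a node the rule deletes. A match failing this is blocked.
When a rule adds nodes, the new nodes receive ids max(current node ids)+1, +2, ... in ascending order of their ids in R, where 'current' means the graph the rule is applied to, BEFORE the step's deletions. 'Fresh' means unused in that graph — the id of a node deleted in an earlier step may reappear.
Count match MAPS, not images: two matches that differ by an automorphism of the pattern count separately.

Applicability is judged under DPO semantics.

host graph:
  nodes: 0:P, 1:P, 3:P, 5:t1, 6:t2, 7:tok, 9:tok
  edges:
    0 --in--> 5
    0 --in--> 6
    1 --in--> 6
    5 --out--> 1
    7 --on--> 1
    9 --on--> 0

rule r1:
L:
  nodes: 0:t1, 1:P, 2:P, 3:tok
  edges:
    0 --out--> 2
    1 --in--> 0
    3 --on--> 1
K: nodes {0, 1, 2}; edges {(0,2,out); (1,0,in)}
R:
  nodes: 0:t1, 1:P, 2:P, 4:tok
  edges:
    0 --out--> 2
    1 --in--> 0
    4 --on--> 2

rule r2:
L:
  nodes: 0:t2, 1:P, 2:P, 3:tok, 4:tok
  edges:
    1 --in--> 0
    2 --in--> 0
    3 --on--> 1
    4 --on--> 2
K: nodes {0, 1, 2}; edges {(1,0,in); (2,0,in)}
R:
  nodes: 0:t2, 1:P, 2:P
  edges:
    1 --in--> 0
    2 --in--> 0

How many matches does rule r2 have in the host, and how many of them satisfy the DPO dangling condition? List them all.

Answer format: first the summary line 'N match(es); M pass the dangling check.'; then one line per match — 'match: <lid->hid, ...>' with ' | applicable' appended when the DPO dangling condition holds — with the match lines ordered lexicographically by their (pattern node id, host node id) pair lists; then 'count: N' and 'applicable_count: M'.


2 match(es); 2 pass the dangling check.
match: 0->6, 1->0, 2->1, 3->9, 4->7 | applicable
match: 0->6, 1->1, 2->0, 3->7, 4->9 | applicable
count: 2
applicable_count: 2


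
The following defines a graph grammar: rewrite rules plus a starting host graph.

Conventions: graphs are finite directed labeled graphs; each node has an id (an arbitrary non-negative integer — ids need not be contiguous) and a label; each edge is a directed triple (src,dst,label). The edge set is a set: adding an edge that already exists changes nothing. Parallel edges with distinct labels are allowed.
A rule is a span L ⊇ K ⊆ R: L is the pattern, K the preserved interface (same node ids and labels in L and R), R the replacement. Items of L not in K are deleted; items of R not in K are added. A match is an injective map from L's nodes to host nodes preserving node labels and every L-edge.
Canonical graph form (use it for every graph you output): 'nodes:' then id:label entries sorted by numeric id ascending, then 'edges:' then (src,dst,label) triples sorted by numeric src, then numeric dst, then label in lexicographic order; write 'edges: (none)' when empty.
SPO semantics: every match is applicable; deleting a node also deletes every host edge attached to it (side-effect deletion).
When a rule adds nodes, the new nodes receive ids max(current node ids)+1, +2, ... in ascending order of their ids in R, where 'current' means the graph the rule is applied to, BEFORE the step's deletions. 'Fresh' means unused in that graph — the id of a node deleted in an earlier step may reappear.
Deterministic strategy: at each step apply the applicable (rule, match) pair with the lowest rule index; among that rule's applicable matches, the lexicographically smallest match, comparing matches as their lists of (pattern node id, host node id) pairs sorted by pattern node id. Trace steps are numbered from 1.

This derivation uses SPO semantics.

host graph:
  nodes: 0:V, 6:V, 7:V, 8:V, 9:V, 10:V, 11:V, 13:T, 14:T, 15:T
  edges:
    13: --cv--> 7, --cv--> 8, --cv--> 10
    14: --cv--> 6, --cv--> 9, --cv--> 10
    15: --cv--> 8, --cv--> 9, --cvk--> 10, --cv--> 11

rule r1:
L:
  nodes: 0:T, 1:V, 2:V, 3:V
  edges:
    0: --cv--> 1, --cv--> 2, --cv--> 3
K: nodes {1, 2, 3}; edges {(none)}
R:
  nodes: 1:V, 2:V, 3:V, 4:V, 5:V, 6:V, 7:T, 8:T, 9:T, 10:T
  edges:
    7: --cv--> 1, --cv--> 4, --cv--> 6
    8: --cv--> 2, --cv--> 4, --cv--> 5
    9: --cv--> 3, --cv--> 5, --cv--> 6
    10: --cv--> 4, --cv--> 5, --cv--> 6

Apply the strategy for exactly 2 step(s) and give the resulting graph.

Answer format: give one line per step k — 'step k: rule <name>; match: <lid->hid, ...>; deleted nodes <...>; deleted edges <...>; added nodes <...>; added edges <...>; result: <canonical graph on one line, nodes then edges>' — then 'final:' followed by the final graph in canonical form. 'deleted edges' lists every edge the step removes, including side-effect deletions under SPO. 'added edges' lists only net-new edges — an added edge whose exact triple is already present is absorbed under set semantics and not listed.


step 1: rule r1; match: 0->13, 1->7, 2->8, 3->10; deleted nodes 13; deleted edges (13,7,cv); (13,8,cv); (13,10,cv); added nodes 16, 17, 18, 19, 20, 21, 22; added edges (19,7,cv); (19,16,cv); (19,18,cv); (20,8,cv); (20,16,cv); (20,17,cv); (21,10,cv); (21,17,cv); (21,18,cv); (22,16,cv); (22,17,cv); (22,18,cv); result: nodes: 0:V, 6:V, 7:V, 8:V, 9:V, 10:V, 11:V, 14:T, 15:T, 16:V, 17:V, 18:V, 19:T, 20:T, 21:T, 22:T edges: (14,6,cv); (14,9,cv); (14,10,cv); (15,8,cv); (15,9,cv); (15,10,cvk); (15,11,cv); (19,7,cv); (19,16,cv); (19,18,cv); (20,8,cv); (20,16,cv); (20,17,cv); (21,10,cv); (21,17,cv); (21,18,cv); (22,16,cv); (22,17,cv); (22,18,cv)
step 2: rule r1; match: 0->14, 1->6, 2->9, 3->10; deleted nodes 14; deleted edges (14,6,cv); (14,9,cv); (14,10,cv); added nodes 23, 24, 25, 26, 27, 28, 29; added edges (26,6,cv); (26,23,cv); (26,25,cv); (27,9,cv); (27,23,cv); (27,24,cv); (28,10,cv); (28,24,cv); (28,25,cv); (29,23,cv); (29,24,cv); (29,25,cv); result: nodes: 0:V, 6:V, 7:V, 8:V, 9:V, 10:V, 11:V, 15:T, 16:V, 17:V, 18:V, 19:T, 20:T, 21:T, 22:T, 23:V, 24:V, 25:V, 26:T, 27:T, 28:T, 29:T edges: (15,8,cv); (15,9,cv); (15,10,cvk); (15,11,cv); (19,7,cv); (19,16,cv); (19,18,cv); (20,8,cv); (20,16,cv); (20,17,cv); (21,10,cv); (21,17,cv); (21,18,cv); (22,16,cv); (22,17,cv); (22,18,cv); (26,6,cv); (26,23,cv); (26,25,cv); (27,9,cv); (27,23,cv); (27,24,cv); (28,10,cv); (28,24,cv); (28,25,cv); (29,23,cv); (29,24,cv); (29,25,cv)
final:
nodes: 0:V, 6:V, 7:V, 8:V, 9:V, 10:V, 11:V, 15:T, 16:V, 17:V, 18:V, 19:T, 20:T, 21:T, 22:T, 23:V, 24:V, 25:V, 26:T, 27:T, 28:T, 29:T
edges: (15,8,cv); (15,9,cv); (15,10,cvk); (15,11,cv); (19,7,cv); (19,16,cv); (19,18,cv); (20,8,cv); (20,16,cv); (20,17,cv); (21,10,cv); (21,17,cv); (21,18,cv); (22,16,cv); (22,17,cv); (22,18,cv); (26,6,cv); (26,23,cv); (26,25,cv); (27,9,cv); (27,23,cv); (27,24,cv); (28,10,cv); (28,24,cv); (28,25,cv); (29,23,cv); (29,24,cv); (29,25,cv)


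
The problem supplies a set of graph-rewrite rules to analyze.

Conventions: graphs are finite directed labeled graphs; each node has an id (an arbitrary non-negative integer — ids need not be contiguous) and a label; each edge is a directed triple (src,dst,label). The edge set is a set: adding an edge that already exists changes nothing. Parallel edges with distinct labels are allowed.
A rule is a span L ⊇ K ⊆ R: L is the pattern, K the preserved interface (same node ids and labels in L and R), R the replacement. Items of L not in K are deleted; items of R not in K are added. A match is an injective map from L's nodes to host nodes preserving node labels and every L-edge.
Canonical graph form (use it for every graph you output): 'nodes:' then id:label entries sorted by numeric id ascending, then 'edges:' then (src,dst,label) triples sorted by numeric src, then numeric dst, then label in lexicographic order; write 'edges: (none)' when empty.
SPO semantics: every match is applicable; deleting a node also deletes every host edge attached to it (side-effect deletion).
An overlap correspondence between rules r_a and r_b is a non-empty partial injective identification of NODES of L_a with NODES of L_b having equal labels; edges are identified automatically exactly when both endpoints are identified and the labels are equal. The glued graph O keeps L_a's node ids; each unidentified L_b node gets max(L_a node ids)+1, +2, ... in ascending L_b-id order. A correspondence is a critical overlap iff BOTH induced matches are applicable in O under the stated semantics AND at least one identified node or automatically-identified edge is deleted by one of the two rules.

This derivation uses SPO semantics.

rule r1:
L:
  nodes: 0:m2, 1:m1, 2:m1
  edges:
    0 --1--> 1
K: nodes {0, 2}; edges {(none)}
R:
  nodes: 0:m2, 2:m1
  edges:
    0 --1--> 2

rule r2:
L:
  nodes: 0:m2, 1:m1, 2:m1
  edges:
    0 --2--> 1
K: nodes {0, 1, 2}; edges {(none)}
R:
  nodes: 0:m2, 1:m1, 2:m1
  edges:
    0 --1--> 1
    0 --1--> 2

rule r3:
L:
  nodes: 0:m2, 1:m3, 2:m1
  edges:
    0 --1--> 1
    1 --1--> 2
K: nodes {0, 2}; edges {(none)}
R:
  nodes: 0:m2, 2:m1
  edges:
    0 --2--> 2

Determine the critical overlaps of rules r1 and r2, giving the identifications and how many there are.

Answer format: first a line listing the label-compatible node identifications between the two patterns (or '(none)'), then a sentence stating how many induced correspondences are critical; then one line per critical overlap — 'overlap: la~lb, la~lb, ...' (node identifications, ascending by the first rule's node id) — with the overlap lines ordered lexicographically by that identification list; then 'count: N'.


label-compatible node identifications between L(r1) and L(r2): 0~0, 1~1, 1~2, 2~1, 2~2
8 of the induced correspondences are critical overlaps of r1 and r2.
overlap: 0~0, 1~1
overlap: 0~0, 1~1, 2~2
overlap: 0~0, 1~2
overlap: 0~0, 1~2, 2~1
overlap: 1~1
overlap: 1~1, 2~2
overlap: 1~2
overlap: 1~2, 2~1
count: 8


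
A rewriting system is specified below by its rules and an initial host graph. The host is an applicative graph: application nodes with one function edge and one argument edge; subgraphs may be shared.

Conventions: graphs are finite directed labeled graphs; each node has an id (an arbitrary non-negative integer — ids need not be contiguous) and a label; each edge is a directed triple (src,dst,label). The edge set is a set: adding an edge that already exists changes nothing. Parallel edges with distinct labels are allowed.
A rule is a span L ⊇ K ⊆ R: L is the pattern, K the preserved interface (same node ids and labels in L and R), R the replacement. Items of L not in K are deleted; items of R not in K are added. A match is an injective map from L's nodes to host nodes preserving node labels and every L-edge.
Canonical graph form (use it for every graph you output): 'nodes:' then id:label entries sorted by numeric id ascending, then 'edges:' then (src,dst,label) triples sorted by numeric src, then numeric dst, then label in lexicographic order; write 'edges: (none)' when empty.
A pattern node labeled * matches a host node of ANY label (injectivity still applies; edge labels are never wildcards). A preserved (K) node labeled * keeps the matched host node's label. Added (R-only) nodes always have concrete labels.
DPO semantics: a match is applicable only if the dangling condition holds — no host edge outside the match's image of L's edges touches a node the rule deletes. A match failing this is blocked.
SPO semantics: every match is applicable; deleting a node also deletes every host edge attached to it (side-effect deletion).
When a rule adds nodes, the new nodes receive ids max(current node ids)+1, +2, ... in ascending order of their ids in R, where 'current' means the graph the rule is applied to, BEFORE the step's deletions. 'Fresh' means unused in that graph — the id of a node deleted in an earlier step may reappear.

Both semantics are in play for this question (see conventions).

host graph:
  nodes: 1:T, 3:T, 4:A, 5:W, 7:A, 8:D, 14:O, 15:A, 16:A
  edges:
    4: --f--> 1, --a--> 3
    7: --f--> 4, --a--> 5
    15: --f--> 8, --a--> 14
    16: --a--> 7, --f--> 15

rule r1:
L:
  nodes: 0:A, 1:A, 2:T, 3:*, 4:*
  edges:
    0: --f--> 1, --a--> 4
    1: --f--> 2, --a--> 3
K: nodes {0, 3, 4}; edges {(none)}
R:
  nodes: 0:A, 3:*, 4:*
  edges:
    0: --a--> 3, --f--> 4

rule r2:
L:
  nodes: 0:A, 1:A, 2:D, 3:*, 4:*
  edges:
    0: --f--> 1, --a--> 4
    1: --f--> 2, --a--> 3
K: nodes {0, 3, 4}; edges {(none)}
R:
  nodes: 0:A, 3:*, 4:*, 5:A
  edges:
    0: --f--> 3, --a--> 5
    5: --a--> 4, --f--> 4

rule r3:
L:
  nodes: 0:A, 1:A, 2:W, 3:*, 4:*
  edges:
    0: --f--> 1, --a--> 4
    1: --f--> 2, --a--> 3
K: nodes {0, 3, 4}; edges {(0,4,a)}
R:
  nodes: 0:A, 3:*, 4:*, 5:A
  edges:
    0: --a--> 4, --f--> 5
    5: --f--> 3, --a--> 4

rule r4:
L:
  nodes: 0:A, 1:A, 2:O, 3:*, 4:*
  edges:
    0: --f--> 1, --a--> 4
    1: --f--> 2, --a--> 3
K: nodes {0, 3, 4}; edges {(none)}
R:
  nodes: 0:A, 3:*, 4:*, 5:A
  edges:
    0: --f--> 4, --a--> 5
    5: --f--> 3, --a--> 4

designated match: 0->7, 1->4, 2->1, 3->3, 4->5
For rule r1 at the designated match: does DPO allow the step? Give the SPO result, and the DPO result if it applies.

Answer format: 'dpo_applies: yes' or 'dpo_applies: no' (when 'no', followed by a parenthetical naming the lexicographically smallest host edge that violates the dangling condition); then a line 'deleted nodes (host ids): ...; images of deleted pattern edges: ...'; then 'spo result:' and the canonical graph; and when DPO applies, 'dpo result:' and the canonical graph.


dpo_applies: yes
deleted nodes (host ids): 1, 4; images of deleted pattern edges: (4,1,f); (4,3,a); (7,4,f); (7,5,a)
spo result:
nodes: 3:T, 5:W, 7:A, 8:D, 14:O, 15:A, 16:A
edges: (7,3,a); (7,5,f); (15,8,f); (15,14,a); (16,7,a); (16,15,f)
dpo result:
nodes: 3:T, 5:W, 7:A, 8:D, 14:O, 15:A, 16:A
edges: (7,3,a); (7,5,f); (15,8,f); (15,14,a); (16,7,a); (16,15,f)


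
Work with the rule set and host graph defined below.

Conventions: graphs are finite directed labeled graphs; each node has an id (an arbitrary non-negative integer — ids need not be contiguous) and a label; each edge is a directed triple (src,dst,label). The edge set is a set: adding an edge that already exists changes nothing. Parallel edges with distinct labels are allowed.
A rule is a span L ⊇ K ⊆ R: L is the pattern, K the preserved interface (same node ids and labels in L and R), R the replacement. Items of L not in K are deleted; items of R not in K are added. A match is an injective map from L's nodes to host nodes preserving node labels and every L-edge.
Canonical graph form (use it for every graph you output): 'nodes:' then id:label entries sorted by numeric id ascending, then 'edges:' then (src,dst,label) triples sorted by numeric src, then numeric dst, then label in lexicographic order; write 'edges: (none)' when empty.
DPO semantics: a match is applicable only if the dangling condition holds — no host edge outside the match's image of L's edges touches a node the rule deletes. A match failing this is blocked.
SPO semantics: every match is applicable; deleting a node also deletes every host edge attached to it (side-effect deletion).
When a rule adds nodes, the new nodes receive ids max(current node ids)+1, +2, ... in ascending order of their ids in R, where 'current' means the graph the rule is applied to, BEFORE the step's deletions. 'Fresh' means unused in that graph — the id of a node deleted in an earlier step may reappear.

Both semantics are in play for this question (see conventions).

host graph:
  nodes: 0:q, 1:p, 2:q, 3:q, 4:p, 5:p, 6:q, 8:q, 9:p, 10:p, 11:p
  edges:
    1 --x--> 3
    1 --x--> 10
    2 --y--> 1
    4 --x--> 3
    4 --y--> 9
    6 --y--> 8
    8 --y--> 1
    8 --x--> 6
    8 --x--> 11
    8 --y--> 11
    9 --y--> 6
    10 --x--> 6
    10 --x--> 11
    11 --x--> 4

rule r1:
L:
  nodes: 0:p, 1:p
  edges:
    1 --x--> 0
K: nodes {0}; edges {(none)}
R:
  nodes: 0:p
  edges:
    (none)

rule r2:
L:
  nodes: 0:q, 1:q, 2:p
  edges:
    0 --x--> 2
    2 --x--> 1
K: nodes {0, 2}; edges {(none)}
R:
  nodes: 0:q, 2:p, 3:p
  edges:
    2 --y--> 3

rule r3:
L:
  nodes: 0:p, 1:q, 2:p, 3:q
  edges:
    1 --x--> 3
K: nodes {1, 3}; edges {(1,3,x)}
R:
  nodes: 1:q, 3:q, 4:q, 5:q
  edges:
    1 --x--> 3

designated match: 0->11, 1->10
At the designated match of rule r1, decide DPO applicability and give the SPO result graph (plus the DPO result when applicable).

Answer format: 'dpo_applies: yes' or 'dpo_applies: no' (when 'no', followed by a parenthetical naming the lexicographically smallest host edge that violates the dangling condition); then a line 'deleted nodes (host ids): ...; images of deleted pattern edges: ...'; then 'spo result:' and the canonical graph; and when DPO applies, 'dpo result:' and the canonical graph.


dpo_applies: no
(the rule deletes node 10, which keeps host edge (1,10,x) outside the match image — the dangling condition fails, DPO blocks; SPO proceeds and side-deletes such edges)
deleted nodes (host ids): 10; images of deleted pattern edges: (10,11,x)
spo result:
nodes: 0:q, 1:p, 2:q, 3:q, 4:p, 5:p, 6:q, 8:q, 9:p, 11:p
edges: (1,3,x); (2,1,y); (4,3,x); (4,9,y); (6,8,y); (8,1,y); (8,6,x); (8,11,x); (8,11,y); (9,6,y); (11,4,x)


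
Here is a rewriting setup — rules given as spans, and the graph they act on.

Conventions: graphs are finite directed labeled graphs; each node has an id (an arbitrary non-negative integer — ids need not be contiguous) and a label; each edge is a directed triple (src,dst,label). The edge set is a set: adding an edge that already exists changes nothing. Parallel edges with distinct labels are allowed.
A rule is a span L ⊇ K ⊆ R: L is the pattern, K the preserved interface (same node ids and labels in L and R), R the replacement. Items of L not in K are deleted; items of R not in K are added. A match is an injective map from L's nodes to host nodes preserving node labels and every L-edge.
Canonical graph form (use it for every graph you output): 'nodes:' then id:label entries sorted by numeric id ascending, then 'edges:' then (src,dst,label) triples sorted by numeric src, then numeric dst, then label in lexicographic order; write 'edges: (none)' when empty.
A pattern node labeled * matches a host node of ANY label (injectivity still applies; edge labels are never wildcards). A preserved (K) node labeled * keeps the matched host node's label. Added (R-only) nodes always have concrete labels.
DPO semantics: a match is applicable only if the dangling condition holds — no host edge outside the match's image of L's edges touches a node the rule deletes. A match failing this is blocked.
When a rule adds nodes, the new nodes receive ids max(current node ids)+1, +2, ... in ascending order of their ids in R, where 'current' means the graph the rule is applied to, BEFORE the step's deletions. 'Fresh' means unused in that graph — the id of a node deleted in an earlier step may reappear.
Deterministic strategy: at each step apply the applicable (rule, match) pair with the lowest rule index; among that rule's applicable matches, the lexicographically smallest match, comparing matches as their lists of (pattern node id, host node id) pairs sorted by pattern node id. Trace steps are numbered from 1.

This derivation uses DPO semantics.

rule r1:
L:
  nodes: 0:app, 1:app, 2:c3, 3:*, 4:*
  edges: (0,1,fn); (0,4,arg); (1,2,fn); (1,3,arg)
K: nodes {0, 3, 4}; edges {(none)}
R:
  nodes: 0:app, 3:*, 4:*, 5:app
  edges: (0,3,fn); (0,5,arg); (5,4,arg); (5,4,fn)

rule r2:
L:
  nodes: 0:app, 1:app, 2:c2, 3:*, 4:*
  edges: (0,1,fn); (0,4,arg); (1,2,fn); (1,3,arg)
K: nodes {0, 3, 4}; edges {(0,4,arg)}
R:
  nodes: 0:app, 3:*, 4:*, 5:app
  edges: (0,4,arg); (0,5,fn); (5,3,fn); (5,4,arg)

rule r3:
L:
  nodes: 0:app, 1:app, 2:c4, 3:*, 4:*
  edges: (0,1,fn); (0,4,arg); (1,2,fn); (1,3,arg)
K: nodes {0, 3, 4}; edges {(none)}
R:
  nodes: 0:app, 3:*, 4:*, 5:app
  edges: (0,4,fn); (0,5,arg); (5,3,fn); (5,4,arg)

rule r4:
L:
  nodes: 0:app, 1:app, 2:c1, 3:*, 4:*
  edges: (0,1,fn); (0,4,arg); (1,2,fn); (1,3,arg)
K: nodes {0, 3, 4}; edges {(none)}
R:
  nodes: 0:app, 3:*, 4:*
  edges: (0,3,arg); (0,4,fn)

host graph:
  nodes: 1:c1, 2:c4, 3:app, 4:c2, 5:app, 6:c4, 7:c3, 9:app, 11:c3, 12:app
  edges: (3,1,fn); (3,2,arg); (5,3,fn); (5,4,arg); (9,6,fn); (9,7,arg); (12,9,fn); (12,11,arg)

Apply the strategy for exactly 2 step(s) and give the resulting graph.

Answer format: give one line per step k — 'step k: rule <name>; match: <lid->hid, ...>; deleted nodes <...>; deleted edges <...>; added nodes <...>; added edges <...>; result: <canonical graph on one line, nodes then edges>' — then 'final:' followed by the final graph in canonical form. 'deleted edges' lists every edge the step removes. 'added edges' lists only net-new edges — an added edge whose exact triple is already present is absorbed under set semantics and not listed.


step 1: rule r3; match: 0->12, 1->9, 2->6, 3->7, 4->11; deleted nodes 6, 9; deleted edges (9,6,fn); (9,7,arg); (12,9,fn); (12,11,arg); added nodes 13; added edges (12,11,fn); (12,13,arg); (13,7,fn); (13,11,arg); result: nodes: 1:c1, 2:c4, 3:app, 4:c2, 5:app, 7:c3, 11:c3, 12:app, 13:app edges: (3,1,fn); (3,2,arg); (5,3,fn); (5,4,arg); (12,11,fn); (12,13,arg); (13,7,fn); (13,11,arg)
step 2: rule r4; match: 0->5, 1->3, 2->1, 3->2, 4->4; deleted nodes 1, 3; deleted edges (3,1,fn); (3,2,arg); (5,3,fn); (5,4,arg); added nodes (none); added edges (5,2,arg); (5,4,fn); result: nodes: 2:c4, 4:c2, 5:app, 7:c3, 11:c3, 12:app, 13:app edges: (5,2,arg); (5,4,fn); (12,11,fn); (12,13,arg); (13,7,fn); (13,11,arg)
final:
nodes: 2:c4, 4:c2, 5:app, 7:c3, 11:c3, 12:app, 13:app
edges: (5,2,arg); (5,4,fn); (12,11,fn); (12,13,arg); (13,7,fn); (13,11,arg)


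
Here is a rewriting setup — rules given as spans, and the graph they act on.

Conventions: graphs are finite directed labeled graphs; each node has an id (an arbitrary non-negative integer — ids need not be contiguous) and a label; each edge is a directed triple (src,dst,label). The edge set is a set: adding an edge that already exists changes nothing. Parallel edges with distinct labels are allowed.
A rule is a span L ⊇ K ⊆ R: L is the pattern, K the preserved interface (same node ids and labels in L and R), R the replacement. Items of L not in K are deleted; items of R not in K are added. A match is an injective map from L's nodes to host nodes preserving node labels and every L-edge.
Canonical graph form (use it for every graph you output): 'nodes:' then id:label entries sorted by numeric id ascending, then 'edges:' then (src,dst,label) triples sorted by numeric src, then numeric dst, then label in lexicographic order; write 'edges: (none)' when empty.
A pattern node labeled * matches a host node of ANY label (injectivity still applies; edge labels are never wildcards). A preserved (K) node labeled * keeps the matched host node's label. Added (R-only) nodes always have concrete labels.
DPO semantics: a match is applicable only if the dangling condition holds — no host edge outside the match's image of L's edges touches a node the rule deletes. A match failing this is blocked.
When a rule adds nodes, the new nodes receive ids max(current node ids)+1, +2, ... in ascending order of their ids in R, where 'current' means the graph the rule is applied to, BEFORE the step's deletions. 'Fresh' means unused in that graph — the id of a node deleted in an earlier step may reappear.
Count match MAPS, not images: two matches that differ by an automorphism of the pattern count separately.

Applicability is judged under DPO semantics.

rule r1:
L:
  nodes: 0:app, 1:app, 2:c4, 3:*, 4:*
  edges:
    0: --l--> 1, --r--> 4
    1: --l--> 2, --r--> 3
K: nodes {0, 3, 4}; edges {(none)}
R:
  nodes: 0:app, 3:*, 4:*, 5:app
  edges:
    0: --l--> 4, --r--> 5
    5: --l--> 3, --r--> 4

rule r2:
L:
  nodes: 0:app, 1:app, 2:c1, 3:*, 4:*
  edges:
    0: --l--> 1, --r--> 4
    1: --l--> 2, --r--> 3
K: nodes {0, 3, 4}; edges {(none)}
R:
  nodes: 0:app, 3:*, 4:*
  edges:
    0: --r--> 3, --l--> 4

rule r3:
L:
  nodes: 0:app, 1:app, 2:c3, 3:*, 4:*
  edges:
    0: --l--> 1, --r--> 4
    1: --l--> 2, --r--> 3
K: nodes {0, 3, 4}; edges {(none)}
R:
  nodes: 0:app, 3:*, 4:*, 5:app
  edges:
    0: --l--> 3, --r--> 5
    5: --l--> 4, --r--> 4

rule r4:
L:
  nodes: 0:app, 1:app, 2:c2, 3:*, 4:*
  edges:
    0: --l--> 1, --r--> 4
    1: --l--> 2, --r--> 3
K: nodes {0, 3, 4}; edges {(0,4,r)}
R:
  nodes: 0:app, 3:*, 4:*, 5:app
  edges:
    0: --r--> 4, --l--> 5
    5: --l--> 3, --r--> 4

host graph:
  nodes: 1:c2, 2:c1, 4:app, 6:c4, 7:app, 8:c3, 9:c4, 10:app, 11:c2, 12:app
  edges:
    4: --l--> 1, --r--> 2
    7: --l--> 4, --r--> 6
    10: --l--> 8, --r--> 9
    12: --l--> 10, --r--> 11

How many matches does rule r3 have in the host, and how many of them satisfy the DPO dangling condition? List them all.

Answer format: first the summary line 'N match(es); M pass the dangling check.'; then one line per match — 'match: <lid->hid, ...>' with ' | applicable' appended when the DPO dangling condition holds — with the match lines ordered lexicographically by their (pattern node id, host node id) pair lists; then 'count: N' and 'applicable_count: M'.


1 match(es); 1 pass the dangling check.
match: 0->12, 1->10, 2->8, 3->9, 4->11 | applicable
count: 1
applicable_count: 1
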